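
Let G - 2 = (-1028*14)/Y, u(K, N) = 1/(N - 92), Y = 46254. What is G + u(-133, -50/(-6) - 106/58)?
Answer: 288501355/172018626 ≈ 1.6772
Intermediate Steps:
u(K, N) = 1/(-92 + N)
G = 39058/23127 (G = 2 - 1028*14/46254 = 2 - 14392*1/46254 = 2 - 7196/23127 = 39058/23127 ≈ 1.6888)
G + u(-133, -50/(-6) - 106/58) = 39058/23127 + 1/(-92 + (-50/(-6) - 106/58)) = 39058/23127 + 1/(-92 + (-50*(-1/6) - 106*1/58)) = 39058/23127 + 1/(-92 + (25/3 - 53/29)) = 39058/23127 + 1/(-92 + 566/87) = 39058/23127 + 1/(-7438/87) = 39058/23127 - 87/7438 = 288501355/172018626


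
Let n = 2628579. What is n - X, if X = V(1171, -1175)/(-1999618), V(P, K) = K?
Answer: 5256153881647/1999618 ≈ 2.6286e+6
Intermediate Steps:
X = 1175/1999618 (X = -1175/(-1999618) = -1175*(-1/1999618) = 1175/1999618 ≈ 0.00058761)
n - X = 2628579 - 1*1175/1999618 = 2628579 - 1175/1999618 = 5256153881647/1999618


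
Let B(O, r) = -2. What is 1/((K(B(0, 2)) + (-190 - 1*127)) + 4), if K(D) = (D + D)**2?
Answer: -1/297 ≈ -0.0033670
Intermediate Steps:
K(D) = 4*D**2 (K(D) = (2*D)**2 = 4*D**2)
1/((K(B(0, 2)) + (-190 - 1*127)) + 4) = 1/((4*(-2)**2 + (-190 - 1*127)) + 4) = 1/((4*4 + (-190 - 127)) + 4) = 1/((16 - 317) + 4) = 1/(-301 + 4) = 1/(-297) = -1/297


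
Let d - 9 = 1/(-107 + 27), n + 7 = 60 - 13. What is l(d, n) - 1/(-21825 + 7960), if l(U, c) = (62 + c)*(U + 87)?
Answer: 217197445/22184 ≈ 9790.7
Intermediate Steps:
n = 40 (n = -7 + (60 - 13) = -7 + 47 = 40)
d = 719/80 (d = 9 + 1/(-107 + 27) = 9 + 1/(-80) = 9 - 1/80 = 719/80 ≈ 8.9875)
l(U, c) = (62 + c)*(87 + U)
l(d, n) - 1/(-21825 + 7960) = (5394 + 62*(719/80) + 87*40 + (719/80)*40) - 1/(-21825 + 7960) = (5394 + 22289/40 + 3480 + 719/2) - 1/(-13865) = 391629/40 - 1*(-1/13865) = 391629/40 + 1/13865 = 217197445/22184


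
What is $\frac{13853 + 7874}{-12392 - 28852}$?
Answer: $- \frac{21727}{41244} \approx -0.52679$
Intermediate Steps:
$\frac{13853 + 7874}{-12392 - 28852} = \frac{21727}{-41244} = 21727 \left(- \frac{1}{41244}\right) = - \frac{21727}{41244}$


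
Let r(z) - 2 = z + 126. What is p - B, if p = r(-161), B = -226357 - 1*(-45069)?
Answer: 181255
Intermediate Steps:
B = -181288 (B = -226357 + 45069 = -181288)
r(z) = 128 + z (r(z) = 2 + (z + 126) = 2 + (126 + z) = 128 + z)
p = -33 (p = 128 - 161 = -33)
p - B = -33 - 1*(-181288) = -33 + 181288 = 181255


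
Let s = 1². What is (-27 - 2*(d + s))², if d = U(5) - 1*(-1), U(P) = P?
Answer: 1681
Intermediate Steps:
s = 1
d = 6 (d = 5 - 1*(-1) = 5 + 1 = 6)
(-27 - 2*(d + s))² = (-27 - 2*(6 + 1))² = (-27 - 2*7)² = (-27 - 14)² = (-41)² = 1681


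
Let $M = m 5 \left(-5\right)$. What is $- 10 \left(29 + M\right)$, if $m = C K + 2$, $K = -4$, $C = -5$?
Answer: $5210$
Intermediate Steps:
$m = 22$ ($m = \left(-5\right) \left(-4\right) + 2 = 20 + 2 = 22$)
$M = -550$ ($M = 22 \cdot 5 \left(-5\right) = 110 \left(-5\right) = -550$)
$- 10 \left(29 + M\right) = - 10 \left(29 - 550\right) = \left(-10\right) \left(-521\right) = 5210$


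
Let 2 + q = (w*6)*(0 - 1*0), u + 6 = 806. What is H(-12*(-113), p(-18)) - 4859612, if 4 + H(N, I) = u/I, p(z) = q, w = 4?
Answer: -4860016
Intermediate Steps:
u = 800 (u = -6 + 806 = 800)
q = -2 (q = -2 + (4*6)*(0 - 1*0) = -2 + 24*(0 + 0) = -2 + 24*0 = -2 + 0 = -2)
p(z) = -2
H(N, I) = -4 + 800/I
H(-12*(-113), p(-18)) - 4859612 = (-4 + 800/(-2)) - 4859612 = (-4 + 800*(-½)) - 4859612 = (-4 - 400) - 4859612 = -404 - 4859612 = -4860016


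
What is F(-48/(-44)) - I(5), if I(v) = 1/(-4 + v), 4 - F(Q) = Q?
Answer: 21/11 ≈ 1.9091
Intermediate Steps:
F(Q) = 4 - Q
F(-48/(-44)) - I(5) = (4 - (-48)/(-44)) - 1/(-4 + 5) = (4 - (-48)*(-1)/44) - 1/1 = (4 - 1*12/11) - 1*1 = (4 - 12/11) - 1 = 32/11 - 1 = 21/11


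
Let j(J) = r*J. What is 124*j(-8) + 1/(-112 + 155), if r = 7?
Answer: -298591/43 ≈ -6944.0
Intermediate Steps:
j(J) = 7*J
124*j(-8) + 1/(-112 + 155) = 124*(7*(-8)) + 1/(-112 + 155) = 124*(-56) + 1/43 = -6944 + 1/43 = -298591/43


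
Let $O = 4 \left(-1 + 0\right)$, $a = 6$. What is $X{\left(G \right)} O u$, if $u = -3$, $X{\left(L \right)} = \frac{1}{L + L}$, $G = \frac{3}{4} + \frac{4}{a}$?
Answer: $\frac{72}{17} \approx 4.2353$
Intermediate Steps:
$G = \frac{17}{12}$ ($G = \frac{3}{4} + \frac{4}{6} = 3 \cdot \frac{1}{4} + 4 \cdot \frac{1}{6} = \frac{3}{4} + \frac{2}{3} = \frac{17}{12} \approx 1.4167$)
$X{\left(L \right)} = \frac{1}{2 L}$
$O = -4$ ($O = 4 \left(-1\right) = -4$)
$X{\left(G \right)} O u = \frac{1}{2 \cdot \frac{17}{12}} \left(-4\right) \left(-3\right) = \frac{1}{2} \cdot \frac{12}{17} \left(-4\right) \left(-3\right) = \frac{6}{17} \left(-4\right) \left(-3\right) = \left(- \frac{24}{17}\right) \left(-3\right) = \frac{72}{17}$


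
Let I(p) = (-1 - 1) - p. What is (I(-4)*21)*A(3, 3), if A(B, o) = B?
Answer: 126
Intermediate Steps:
I(p) = -2 - p
(I(-4)*21)*A(3, 3) = ((-2 - 1*(-4))*21)*3 = ((-2 + 4)*21)*3 = (2*21)*3 = 42*3 = 126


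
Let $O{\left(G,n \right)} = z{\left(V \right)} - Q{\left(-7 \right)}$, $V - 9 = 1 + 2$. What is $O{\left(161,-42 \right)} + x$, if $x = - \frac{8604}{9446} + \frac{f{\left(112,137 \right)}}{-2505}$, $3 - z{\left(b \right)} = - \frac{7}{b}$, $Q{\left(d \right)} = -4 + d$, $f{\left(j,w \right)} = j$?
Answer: $\frac{214975477}{15774820} \approx 13.628$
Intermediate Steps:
$V = 12$ ($V = 9 + \left(1 + 2\right) = 9 + 3 = 12$)
$z{\left(b \right)} = 3 + \frac{7}{b}$ ($z{\left(b \right)} = 3 - - \frac{7}{b} = 3 + \frac{7}{b}$)
$O{\left(G,n \right)} = \frac{175}{12}$ ($O{\left(G,n \right)} = \left(3 + \frac{7}{12}\right) - \left(-4 - 7\right) = \left(3 + 7 \cdot \frac{1}{12}\right) - -11 = \left(3 + \frac{7}{12}\right) + 11 = \frac{43}{12} + 11 = \frac{175}{12}$)
$x = - \frac{11305486}{11831115}$ ($x = - \frac{8604}{9446} + \frac{112}{-2505} = \left(-8604\right) \frac{1}{9446} + 112 \left(- \frac{1}{2505}\right) = - \frac{4302}{4723} - \frac{112}{2505} = - \frac{11305486}{11831115} \approx -0.95557$)
$O{\left(161,-42 \right)} + x = \frac{175}{12} - \frac{11305486}{11831115} = \frac{214975477}{15774820}$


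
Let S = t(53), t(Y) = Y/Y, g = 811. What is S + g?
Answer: 812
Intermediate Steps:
t(Y) = 1
S = 1
S + g = 1 + 811 = 812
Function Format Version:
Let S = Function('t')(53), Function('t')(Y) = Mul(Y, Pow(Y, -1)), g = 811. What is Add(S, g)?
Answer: 812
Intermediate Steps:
Function('t')(Y) = 1
S = 1
Add(S, g) = Add(1, 811) = 812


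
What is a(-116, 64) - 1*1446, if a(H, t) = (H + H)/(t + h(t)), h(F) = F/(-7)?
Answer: -69611/48 ≈ -1450.2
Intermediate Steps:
h(F) = -F/7 (h(F) = F*(-⅐) = -F/7)
a(H, t) = 7*H/(3*t) (a(H, t) = (H + H)/(t - t/7) = (2*H)/((6*t/7)) = (2*H)*(7/(6*t)) = 7*H/(3*t))
a(-116, 64) - 1*1446 = (7/3)*(-116)/64 - 1*1446 = (7/3)*(-116)*(1/64) - 1446 = -203/48 - 1446 = -69611/48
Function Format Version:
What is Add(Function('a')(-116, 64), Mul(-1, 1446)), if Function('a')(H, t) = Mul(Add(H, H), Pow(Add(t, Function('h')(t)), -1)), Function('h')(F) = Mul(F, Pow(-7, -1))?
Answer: Rational(-69611, 48) ≈ -1450.2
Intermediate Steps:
Function('h')(F) = Mul(Rational(-1, 7), F) (Function('h')(F) = Mul(F, Rational(-1, 7)) = Mul(Rational(-1, 7), F))
Function('a')(H, t) = Mul(Rational(7, 3), H, Pow(t, -1)) (Function('a')(H, t) = Mul(Add(H, H), Pow(Add(t, Mul(Rational(-1, 7), t)), -1)) = Mul(Mul(2, H), Pow(Mul(Rational(6, 7), t), -1)) = Mul(Mul(2, H), Mul(Rational(7, 6), Pow(t, -1))) = Mul(Rational(7, 3), H, Pow(t, -1)))
Add(Function('a')(-116, 64), Mul(-1, 1446)) = Add(Mul(Rational(7, 3), -116, Pow(64, -1)), Mul(-1, 1446)) = Add(Mul(Rational(7, 3), -116, Rational(1, 64)), -1446) = Add(Rational(-203, 48), -1446) = Rational(-69611, 48)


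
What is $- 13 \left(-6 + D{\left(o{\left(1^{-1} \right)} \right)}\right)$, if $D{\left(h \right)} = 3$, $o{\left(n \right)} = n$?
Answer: $39$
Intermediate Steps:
$- 13 \left(-6 + D{\left(o{\left(1^{-1} \right)} \right)}\right) = - 13 \left(-6 + 3\right) = \left(-13\right) \left(-3\right) = 39$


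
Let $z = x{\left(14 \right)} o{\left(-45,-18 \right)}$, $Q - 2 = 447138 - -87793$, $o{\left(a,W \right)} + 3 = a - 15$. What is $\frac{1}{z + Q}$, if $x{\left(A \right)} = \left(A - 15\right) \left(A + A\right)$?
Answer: $\frac{1}{536697} \approx 1.8632 \cdot 10^{-6}$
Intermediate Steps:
$x{\left(A \right)} = 2 A \left(-15 + A\right)$ ($x{\left(A \right)} = \left(-15 + A\right) 2 A = 2 A \left(-15 + A\right)$)
$o{\left(a,W \right)} = -18 + a$ ($o{\left(a,W \right)} = -3 + \left(a - 15\right) = -3 + \left(-15 + a\right) = -18 + a$)
$Q = 534933$ ($Q = 2 + \left(447138 - -87793\right) = 2 + \left(447138 + 87793\right) = 2 + 534931 = 534933$)
$z = 1764$ ($z = 2 \cdot 14 \left(-15 + 14\right) \left(-18 - 45\right) = 2 \cdot 14 \left(-1\right) \left(-63\right) = \left(-28\right) \left(-63\right) = 1764$)
$\frac{1}{z + Q} = \frac{1}{1764 + 534933} = \frac{1}{536697}$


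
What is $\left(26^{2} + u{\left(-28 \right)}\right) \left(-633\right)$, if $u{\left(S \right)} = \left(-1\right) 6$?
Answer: $-424110$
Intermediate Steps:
$u{\left(S \right)} = -6$
$\left(26^{2} + u{\left(-28 \right)}\right) \left(-633\right) = \left(26^{2} - 6\right) \left(-633\right) = \left(676 - 6\right) \left(-633\right) = 670 \left(-633\right) = -424110$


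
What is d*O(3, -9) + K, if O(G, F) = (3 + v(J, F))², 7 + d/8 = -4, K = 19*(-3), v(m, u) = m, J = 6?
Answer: -7185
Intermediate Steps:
K = -57
d = -88 (d = -56 + 8*(-4) = -56 - 32 = -88)
O(G, F) = 81 (O(G, F) = (3 + 6)² = 9² = 81)
d*O(3, -9) + K = -88*81 - 57 = -7128 - 57 = -7185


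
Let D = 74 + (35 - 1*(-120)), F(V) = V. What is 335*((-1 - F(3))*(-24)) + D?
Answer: 32389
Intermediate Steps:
D = 229 (D = 74 + (35 + 120) = 74 + 155 = 229)
335*((-1 - F(3))*(-24)) + D = 335*((-1 - 1*3)*(-24)) + 229 = 335*((-1 - 3)*(-24)) + 229 = 335*(-4*(-24)) + 229 = 335*96 + 229 = 32160 + 229 = 32389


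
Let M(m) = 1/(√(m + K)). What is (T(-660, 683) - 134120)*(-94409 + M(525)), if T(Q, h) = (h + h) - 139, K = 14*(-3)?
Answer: 12546295237 - 132893*√483/483 ≈ 1.2546e+10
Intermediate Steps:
K = -42
M(m) = (-42 + m)^(-½) (M(m) = 1/(√(m - 42)) = 1/(√(-42 + m)) = (-42 + m)^(-½))
T(Q, h) = -139 + 2*h (T(Q, h) = 2*h - 139 = -139 + 2*h)
(T(-660, 683) - 134120)*(-94409 + M(525)) = ((-139 + 2*683) - 134120)*(-94409 + (-42 + 525)^(-½)) = ((-139 + 1366) - 134120)*(-94409 + 483^(-½)) = (1227 - 134120)*(-94409 + √483/483) = -132893*(-94409 + √483/483) = 12546295237 - 132893*√483/483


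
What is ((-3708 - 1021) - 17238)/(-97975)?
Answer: 21967/97975 ≈ 0.22421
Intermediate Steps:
((-3708 - 1021) - 17238)/(-97975) = (-4729 - 17238)*(-1/97975) = -21967*(-1/97975) = 21967/97975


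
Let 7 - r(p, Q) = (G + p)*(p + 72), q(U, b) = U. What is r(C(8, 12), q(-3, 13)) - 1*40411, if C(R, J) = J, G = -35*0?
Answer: -41412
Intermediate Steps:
G = 0
r(p, Q) = 7 - p*(72 + p) (r(p, Q) = 7 - (0 + p)*(p + 72) = 7 - p*(72 + p))
r(C(8, 12), q(-3, 13)) - 1*40411 = (7 - 1*12² - 72*12) - 1*40411 = (7 - 1*144 - 864) - 40411 = (7 - 144 - 864) - 40411 = -1001 - 40411 = -41412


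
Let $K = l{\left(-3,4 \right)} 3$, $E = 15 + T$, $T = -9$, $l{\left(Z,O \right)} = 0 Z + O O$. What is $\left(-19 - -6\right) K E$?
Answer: $-3744$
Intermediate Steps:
$l{\left(Z,O \right)} = O^{2}$ ($l{\left(Z,O \right)} = 0 + O^{2} = O^{2}$)
$E = 6$ ($E = 15 - 9 = 6$)
$K = 48$ ($K = 4^{2} \cdot 3 = 16 \cdot 3 = 48$)
$\left(-19 - -6\right) K E = \left(-19 - -6\right) 48 \cdot 6 = \left(-19 + 6\right) 48 \cdot 6 = \left(-13\right) 48 \cdot 6 = \left(-624\right) 6 = -3744$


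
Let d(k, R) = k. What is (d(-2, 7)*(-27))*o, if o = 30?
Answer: 1620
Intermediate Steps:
(d(-2, 7)*(-27))*o = -2*(-27)*30 = 54*30 = 1620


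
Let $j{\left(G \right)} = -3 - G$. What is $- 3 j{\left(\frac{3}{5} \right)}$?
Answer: $\frac{54}{5} \approx 10.8$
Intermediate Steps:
$- 3 j{\left(\frac{3}{5} \right)} = - 3 \left(-3 - \frac{3}{5}\right) = \left(-3\right) \left(- \frac{18}{5}\right) = \frac{54}{5}$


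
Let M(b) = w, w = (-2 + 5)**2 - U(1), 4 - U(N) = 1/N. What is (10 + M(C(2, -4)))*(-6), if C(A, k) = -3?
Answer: -96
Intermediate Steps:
U(N) = 4 - 1/N
w = 6 (w = (-2 + 5)**2 - (4 - 1/1) = 3**2 - (4 - 1*1) = 9 - (4 - 1) = 9 - 1*3 = 9 - 3 = 6)
M(b) = 6
(10 + M(C(2, -4)))*(-6) = (10 + 6)*(-6) = 16*(-6) = -96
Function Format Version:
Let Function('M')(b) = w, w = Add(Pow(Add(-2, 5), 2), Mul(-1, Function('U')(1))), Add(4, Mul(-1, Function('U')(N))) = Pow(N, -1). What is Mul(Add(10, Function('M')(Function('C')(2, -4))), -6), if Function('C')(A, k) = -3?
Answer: -96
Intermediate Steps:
Function('U')(N) = Add(4, Mul(-1, Pow(N, -1)))
w = 6 (w = Add(Pow(Add(-2, 5), 2), Mul(-1, Add(4, Mul(-1, Pow(1, -1))))) = Add(Pow(3, 2), Mul(-1, Add(4, Mul(-1, 1)))) = Add(9, Mul(-1, Add(4, -1))) = Add(9, Mul(-1, 3)) = Add(9, -3) = 6)
Function('M')(b) = 6
Mul(Add(10, Function('M')(Function('C')(2, -4))), -6) = Mul(Add(10, 6), -6) = Mul(16, -6) = -96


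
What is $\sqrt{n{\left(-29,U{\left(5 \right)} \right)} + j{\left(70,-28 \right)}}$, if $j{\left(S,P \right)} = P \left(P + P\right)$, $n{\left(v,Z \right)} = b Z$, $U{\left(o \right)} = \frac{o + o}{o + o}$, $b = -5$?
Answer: $\sqrt{1563} \approx 39.535$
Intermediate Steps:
$U{\left(o \right)} = 1$ ($U{\left(o \right)} = \frac{2 o}{2 o} = 2 o \frac{1}{2 o} = 1$)
$n{\left(v,Z \right)} = - 5 Z$
$j{\left(S,P \right)} = 2 P^{2}$ ($j{\left(S,P \right)} = P 2 P = 2 P^{2}$)
$\sqrt{n{\left(-29,U{\left(5 \right)} \right)} + j{\left(70,-28 \right)}} = \sqrt{\left(-5\right) 1 + 2 \left(-28\right)^{2}} = \sqrt{-5 + 2 \cdot 784} = \sqrt{-5 + 1568} = \sqrt{1563}$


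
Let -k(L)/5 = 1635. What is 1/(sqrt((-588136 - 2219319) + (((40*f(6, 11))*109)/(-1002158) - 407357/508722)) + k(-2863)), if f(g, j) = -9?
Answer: -2083888522735650/17751436971794039603 - 43*I*sqrt(98661895125642554623903686)/17751436971794039603 ≈ -0.00011739 - 2.4061e-5*I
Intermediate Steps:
k(L) = -8175 (k(L) = -5*1635 = -8175)
1/(sqrt((-588136 - 2219319) + (((40*f(6, 11))*109)/(-1002158) - 407357/508722)) + k(-2863)) = 1/(sqrt((-588136 - 2219319) + (((40*(-9))*109)/(-1002158) - 407357/508722)) - 8175) = 1/(sqrt(-2807455 + (-360*109*(-1/1002158) - 407357*1/508722)) - 8175) = 1/(sqrt(-2807455 + (-39240*(-1/1002158) - 407357/508722)) - 8175) = 1/(sqrt(-2807455 + (19620/501079 - 407357/508722)) - 8175) = 1/(sqrt(-2807455 - 194136912563/254909911038) - 8175) = 1/(sqrt(-715648298430100853/254909911038) - 8175) = 1/(I*sqrt(98661895125642554623903686)/5928137466 - 8175) = 1/(-8175 + I*sqrt(98661895125642554623903686)/5928137466)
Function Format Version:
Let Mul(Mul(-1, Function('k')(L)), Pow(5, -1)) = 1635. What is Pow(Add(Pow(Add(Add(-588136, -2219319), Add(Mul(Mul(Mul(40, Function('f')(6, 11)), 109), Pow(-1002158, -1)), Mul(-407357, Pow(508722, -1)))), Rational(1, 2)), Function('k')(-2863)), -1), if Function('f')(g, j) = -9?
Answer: Add(Rational(-2083888522735650, 17751436971794039603), Mul(Rational(-43, 17751436971794039603), I, Pow(98661895125642554623903686, Rational(1, 2)))) ≈ Add(-0.00011739, Mul(-2.4061e-5, I))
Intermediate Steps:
Function('k')(L) = -8175 (Function('k')(L) = Mul(-5, 1635) = -8175)
Pow(Add(Pow(Add(Add(-588136, -2219319), Add(Mul(Mul(Mul(40, Function('f')(6, 11)), 109), Pow(-1002158, -1)), Mul(-407357, Pow(508722, -1)))), Rational(1, 2)), Function('k')(-2863)), -1) = Pow(Add(Pow(Add(Add(-588136, -2219319), Add(Mul(Mul(Mul(40, -9), 109), Pow(-1002158, -1)), Mul(-407357, Pow(508722, -1)))), Rational(1, 2)), -8175), -1) = Pow(Add(Pow(Add(-2807455, Add(Mul(Mul(-360, 109), Rational(-1, 1002158)), Mul(-407357, Rational(1, 508722)))), Rational(1, 2)), -8175), -1) = Pow(Add(Pow(Add(-2807455, Add(Mul(-39240, Rational(-1, 1002158)), Rational(-407357, 508722))), Rational(1, 2)), -8175), -1) = Pow(Add(Pow(Add(-2807455, Add(Rational(19620, 501079), Rational(-407357, 508722))), Rational(1, 2)), -8175), -1) = Pow(Add(Pow(Add(-2807455, Rational(-194136912563, 254909911038)), Rational(1, 2)), -8175), -1) = Pow(Add(Pow(Rational(-715648298430100853, 254909911038), Rational(1, 2)), -8175), -1) = Pow(Add(Mul(Rational(1, 5928137466), I, Pow(98661895125642554623903686, Rational(1, 2))), -8175), -1) = Pow(Add(-8175, Mul(Rational(1, 5928137466), I, Pow(98661895125642554623903686, Rational(1, 2)))), -1)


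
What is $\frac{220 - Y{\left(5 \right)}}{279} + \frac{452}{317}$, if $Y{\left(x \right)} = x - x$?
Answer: $\frac{195848}{88443} \approx 2.2144$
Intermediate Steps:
$Y{\left(x \right)} = 0$
$\frac{220 - Y{\left(5 \right)}}{279} + \frac{452}{317} = \frac{220 - 0}{279} + \frac{452}{317} = \left(220 + 0\right) \frac{1}{279} + 452 \cdot \frac{1}{317} = 220 \cdot \frac{1}{279} + \frac{452}{317} = \frac{220}{279} + \frac{452}{317} = \frac{195848}{88443}$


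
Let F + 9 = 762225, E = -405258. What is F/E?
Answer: -18148/9649 ≈ -1.8808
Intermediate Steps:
F = 762216 (F = -9 + 762225 = 762216)
F/E = 762216/(-405258) = 762216*(-1/405258) = -18148/9649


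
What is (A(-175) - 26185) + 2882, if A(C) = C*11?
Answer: -25228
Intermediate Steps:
A(C) = 11*C
(A(-175) - 26185) + 2882 = (11*(-175) - 26185) + 2882 = (-1925 - 26185) + 2882 = -28110 + 2882 = -25228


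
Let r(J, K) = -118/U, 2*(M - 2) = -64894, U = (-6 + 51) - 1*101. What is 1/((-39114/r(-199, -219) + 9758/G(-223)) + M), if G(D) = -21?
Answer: -177/9110587 ≈ -1.9428e-5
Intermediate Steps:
U = -56 (U = 45 - 101 = -56)
M = -32445 (M = 2 + (½)*(-64894) = 2 - 32447 = -32445)
r(J, K) = 59/28 (r(J, K) = -118/(-56) = -118*(-1/56) = 59/28)
1/((-39114/r(-199, -219) + 9758/G(-223)) + M) = 1/((-39114/59/28 + 9758/(-21)) - 32445) = 1/((-39114*28/59 + 9758*(-1/21)) - 32445) = 1/((-1095192/59 - 1394/3) - 32445) = 1/(-3367822/177 - 32445) = 1/(-9110587/177) = -177/9110587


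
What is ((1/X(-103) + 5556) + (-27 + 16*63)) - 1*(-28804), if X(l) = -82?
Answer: 2897961/82 ≈ 35341.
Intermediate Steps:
((1/X(-103) + 5556) + (-27 + 16*63)) - 1*(-28804) = ((1/(-82) + 5556) + (-27 + 16*63)) - 1*(-28804) = ((-1/82 + 5556) + (-27 + 1008)) + 28804 = (455591/82 + 981) + 28804 = 536033/82 + 28804 = 2897961/82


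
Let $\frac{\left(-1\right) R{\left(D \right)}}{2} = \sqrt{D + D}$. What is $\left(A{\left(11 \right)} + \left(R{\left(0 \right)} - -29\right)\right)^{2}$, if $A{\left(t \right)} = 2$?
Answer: $961$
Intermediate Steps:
$R{\left(D \right)} = - 2 \sqrt{2} \sqrt{D}$ ($R{\left(D \right)} = - 2 \sqrt{D + D} = - 2 \sqrt{2 D} = - 2 \sqrt{2} \sqrt{D}$)
$\left(A{\left(11 \right)} + \left(R{\left(0 \right)} - -29\right)\right)^{2} = \left(2 - \left(-29 + 2 \sqrt{2} \sqrt{0}\right)\right)^{2} = \left(2 + \left(\left(-2\right) \sqrt{2} \cdot 0 + 29\right)\right)^{2} = \left(2 + \left(0 + 29\right)\right)^{2} = \left(2 + 29\right)^{2} = 31^{2} = 961$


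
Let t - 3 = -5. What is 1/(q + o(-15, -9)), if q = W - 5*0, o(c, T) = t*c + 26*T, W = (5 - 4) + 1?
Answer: -1/202 ≈ -0.0049505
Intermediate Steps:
t = -2 (t = 3 - 5 = -2)
W = 2 (W = 1 + 1 = 2)
o(c, T) = -2*c + 26*T
q = 2 (q = 2 - 5*0 = 2 + 0 = 2)
1/(q + o(-15, -9)) = 1/(2 + (-2*(-15) + 26*(-9))) = 1/(2 + (30 - 234)) = 1/(2 - 204) = 1/(-202) = -1/202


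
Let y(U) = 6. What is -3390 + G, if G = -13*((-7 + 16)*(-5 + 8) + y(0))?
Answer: -3819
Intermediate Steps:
G = -429 (G = -13*((-7 + 16)*(-5 + 8) + 6) = -13*(9*3 + 6) = -13*(27 + 6) = -13*33 = -429)
-3390 + G = -3390 - 429 = -3819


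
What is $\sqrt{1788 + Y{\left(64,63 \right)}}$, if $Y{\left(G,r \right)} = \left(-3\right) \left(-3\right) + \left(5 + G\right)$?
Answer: $\sqrt{1866} \approx 43.197$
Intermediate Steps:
$Y{\left(G,r \right)} = 14 + G$ ($Y{\left(G,r \right)} = 9 + \left(5 + G\right) = 14 + G$)
$\sqrt{1788 + Y{\left(64,63 \right)}} = \sqrt{1788 + \left(14 + 64\right)} = \sqrt{1788 + 78} = \sqrt{1866}$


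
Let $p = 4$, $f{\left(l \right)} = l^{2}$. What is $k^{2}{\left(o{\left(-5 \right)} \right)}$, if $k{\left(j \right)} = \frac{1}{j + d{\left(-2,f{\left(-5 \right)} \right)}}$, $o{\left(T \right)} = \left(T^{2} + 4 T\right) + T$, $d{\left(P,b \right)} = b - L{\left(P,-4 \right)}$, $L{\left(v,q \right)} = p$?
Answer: $\frac{1}{441} \approx 0.0022676$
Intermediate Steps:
$L{\left(v,q \right)} = 4$
$d{\left(P,b \right)} = -4 + b$ ($d{\left(P,b \right)} = b - 4 = -4 + b$)
$o{\left(T \right)} = T^{2} + 5 T$
$k{\left(j \right)} = \frac{1}{21 + j}$ ($k{\left(j \right)} = \frac{1}{j - \left(4 - \left(-5\right)^{2}\right)} = \frac{1}{j + \left(-4 + 25\right)} = \frac{1}{j + 21} = \frac{1}{21 + j}$)
$k^{2}{\left(o{\left(-5 \right)} \right)} = \left(\frac{1}{21 - 5 \left(5 - 5\right)}\right)^{2} = \left(\frac{1}{21 - 0}\right)^{2} = \left(\frac{1}{21 + 0}\right)^{2} = \left(\frac{1}{21}\right)^{2} = \frac{1}{441}$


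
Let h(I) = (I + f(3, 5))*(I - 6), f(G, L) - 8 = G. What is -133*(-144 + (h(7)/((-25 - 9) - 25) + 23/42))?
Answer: 6768389/354 ≈ 19120.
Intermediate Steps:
f(G, L) = 8 + G
h(I) = (-6 + I)*(11 + I) (h(I) = (I + (8 + 3))*(I - 6) = (I + 11)*(-6 + I) = (11 + I)*(-6 + I) = (-6 + I)*(11 + I))
-133*(-144 + (h(7)/((-25 - 9) - 25) + 23/42)) = -133*(-144 + ((-66 + 7² + 5*7)/((-25 - 9) - 25) + 23/42)) = -133*(-144 + ((-66 + 49 + 35)/(-34 - 25) + 23*(1/42))) = -133*(-144 + (18/(-59) + 23/42)) = -133*(-144 + (18*(-1/59) + 23/42)) = -133*(-144 + (-18/59 + 23/42)) = -133*(-144 + 601/2478) = -133*(-356231/2478) = 6768389/354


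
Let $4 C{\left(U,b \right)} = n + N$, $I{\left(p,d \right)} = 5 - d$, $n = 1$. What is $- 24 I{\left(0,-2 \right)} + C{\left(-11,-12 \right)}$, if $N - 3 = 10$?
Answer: $- \frac{329}{2} \approx -164.5$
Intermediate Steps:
$N = 13$ ($N = 3 + 10 = 13$)
$C{\left(U,b \right)} = \frac{7}{2}$ ($C{\left(U,b \right)} = \frac{1 + 13}{4} = \frac{1}{4} \cdot 14 = \frac{7}{2}$)
$- 24 I{\left(0,-2 \right)} + C{\left(-11,-12 \right)} = - 24 \left(5 - -2\right) + \frac{7}{2} = - 24 \left(5 + 2\right) + \frac{7}{2} = \left(-24\right) 7 + \frac{7}{2} = -168 + \frac{7}{2} = - \frac{329}{2}$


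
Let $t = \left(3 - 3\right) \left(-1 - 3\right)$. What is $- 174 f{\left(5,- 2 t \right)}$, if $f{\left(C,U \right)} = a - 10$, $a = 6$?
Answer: $696$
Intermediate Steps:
$t = 0$ ($t = 0 \left(-4\right) = 0$)
$f{\left(C,U \right)} = -4$ ($f{\left(C,U \right)} = 6 - 10 = -4$)
$- 174 f{\left(5,- 2 t \right)} = \left(-174\right) \left(-4\right) = 696$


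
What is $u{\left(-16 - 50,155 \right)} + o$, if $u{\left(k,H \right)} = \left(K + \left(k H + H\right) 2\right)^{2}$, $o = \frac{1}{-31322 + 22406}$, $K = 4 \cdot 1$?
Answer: $\frac{3618659493455}{8916} \approx 4.0586 \cdot 10^{8}$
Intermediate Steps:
$K = 4$
$o = - \frac{1}{8916}$ ($o = \frac{1}{-8916} = - \frac{1}{8916} \approx -0.00011216$)
$u{\left(k,H \right)} = \left(4 + 2 H + 2 H k\right)^{2}$ ($u{\left(k,H \right)} = \left(4 + \left(k H + H\right) 2\right)^{2} = \left(4 + \left(H k + H\right) 2\right)^{2} = \left(4 + \left(H + H k\right) 2\right)^{2} = \left(4 + \left(2 H + 2 H k\right)\right)^{2} = \left(4 + 2 H + 2 H k\right)^{2}$)
$u{\left(-16 - 50,155 \right)} + o = 4 \left(2 + 155 + 155 \left(-16 - 50\right)\right)^{2} - \frac{1}{8916} = 4 \left(2 + 155 + 155 \left(-66\right)\right)^{2} - \frac{1}{8916} = 4 \left(2 + 155 - 10230\right)^{2} - \frac{1}{8916} = 4 \left(-10073\right)^{2} - \frac{1}{8916} = 4 \cdot 101465329 - \frac{1}{8916} = 405861316 - \frac{1}{8916} = \frac{3618659493455}{8916}$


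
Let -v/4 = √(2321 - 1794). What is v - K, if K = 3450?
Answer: -3450 - 4*√527 ≈ -3541.8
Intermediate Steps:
v = -4*√527 (v = -4*√(2321 - 1794) = -4*√527 ≈ -91.826)
v - K = -4*√527 - 1*3450 = -4*√527 - 3450 = -3450 - 4*√527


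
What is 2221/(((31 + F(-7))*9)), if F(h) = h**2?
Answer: 2221/720 ≈ 3.0847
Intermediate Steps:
2221/(((31 + F(-7))*9)) = 2221/(((31 + (-7)**2)*9)) = 2221/(((31 + 49)*9)) = 2221/((80*9)) = 2221/720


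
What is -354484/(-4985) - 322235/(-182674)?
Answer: 66361351691/910629890 ≈ 72.874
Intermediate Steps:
-354484/(-4985) - 322235/(-182674) = -354484*(-1/4985) - 322235*(-1/182674) = 354484/4985 + 322235/182674 = 66361351691/910629890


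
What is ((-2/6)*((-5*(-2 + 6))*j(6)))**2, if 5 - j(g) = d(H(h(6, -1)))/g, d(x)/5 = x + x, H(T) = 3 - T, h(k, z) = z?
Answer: 10000/81 ≈ 123.46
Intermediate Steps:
d(x) = 10*x (d(x) = 5*(x + x) = 5*(2*x) = 10*x)
j(g) = 5 - 40/g (j(g) = 5 - 10*(3 - 1*(-1))/g = 5 - 10*(3 + 1)/g = 5 - 10*4/g = 5 - 40/g)
((-2/6)*((-5*(-2 + 6))*j(6)))**2 = ((-2/6)*((-5*(-2 + 6))*(5 - 40/6)))**2 = ((-2*1/6)*((-5*4)*(5 - 40*1/6)))**2 = (-(-20)*(5 - 20/3)/3)**2 = (-(-20)*(-5)/(3*3))**2 = (-1/3*100/3)**2 = (-100/9)**2 = 10000/81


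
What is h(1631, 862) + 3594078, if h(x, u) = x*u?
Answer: 5000000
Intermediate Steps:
h(x, u) = u*x
h(1631, 862) + 3594078 = 862*1631 + 3594078 = 1405922 + 3594078 = 5000000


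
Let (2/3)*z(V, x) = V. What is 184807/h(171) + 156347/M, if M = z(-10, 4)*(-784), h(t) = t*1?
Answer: 733355219/670320 ≈ 1094.0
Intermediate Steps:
h(t) = t
z(V, x) = 3*V/2
M = 11760 (M = ((3/2)*(-10))*(-784) = -15*(-784) = 11760)
184807/h(171) + 156347/M = 184807/171 + 156347/11760 = 733355219/670320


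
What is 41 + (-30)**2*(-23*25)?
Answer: -517459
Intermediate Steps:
41 + (-30)**2*(-23*25) = 41 + 900*(-575) = 41 - 517500 = -517459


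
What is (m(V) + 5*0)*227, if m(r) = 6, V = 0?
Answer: 1362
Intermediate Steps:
(m(V) + 5*0)*227 = (6 + 5*0)*227 = (6 + 0)*227 = 6*227 = 1362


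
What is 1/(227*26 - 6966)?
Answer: -1/1064 ≈ -0.00093985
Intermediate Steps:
1/(227*26 - 6966) = 1/(5902 - 6966) = 1/(-1064) = -1/1064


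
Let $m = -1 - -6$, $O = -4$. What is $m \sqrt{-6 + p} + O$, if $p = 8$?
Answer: $-4 + 5 \sqrt{2} \approx 3.0711$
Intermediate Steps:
$m = 5$ ($m = -1 + 6 = 5$)
$m \sqrt{-6 + p} + O = 5 \sqrt{-6 + 8} - 4 = 5 \sqrt{2} - 4 = -4 + 5 \sqrt{2}$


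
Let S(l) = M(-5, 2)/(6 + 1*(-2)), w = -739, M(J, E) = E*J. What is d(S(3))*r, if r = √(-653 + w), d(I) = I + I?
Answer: -20*I*√87 ≈ -186.55*I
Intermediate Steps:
S(l) = -5/2 (S(l) = (2*(-5))/(6 + 1*(-2)) = -10/(6 - 2) = -10/4 = -10*¼ = -5/2)
d(I) = 2*I
r = 4*I*√87 (r = √(-653 - 739) = √(-1392) = 4*I*√87 ≈ 37.31*I)
d(S(3))*r = (2*(-5/2))*(4*I*√87) = -20*I*√87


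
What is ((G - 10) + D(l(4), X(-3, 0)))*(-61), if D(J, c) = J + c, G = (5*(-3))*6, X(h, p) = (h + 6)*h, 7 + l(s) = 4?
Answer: 6832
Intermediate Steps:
l(s) = -3 (l(s) = -7 + 4 = -3)
X(h, p) = h*(6 + h) (X(h, p) = (6 + h)*h = h*(6 + h))
G = -90 (G = -15*6 = -90)
((G - 10) + D(l(4), X(-3, 0)))*(-61) = ((-90 - 10) + (-3 - 3*(6 - 3)))*(-61) = (-100 + (-3 - 3*3))*(-61) = (-100 + (-3 - 9))*(-61) = (-100 - 12)*(-61) = -112*(-61) = 6832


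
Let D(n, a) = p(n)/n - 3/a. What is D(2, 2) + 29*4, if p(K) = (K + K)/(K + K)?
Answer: 115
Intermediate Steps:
p(K) = 1 (p(K) = (2*K)/((2*K)) = (2*K)*(1/(2*K)) = 1)
D(n, a) = 1/n - 3/a
D(2, 2) + 29*4 = (1/2 - 3/2) + 29*4 = (½ - 3*½) + 116 = (½ - 3/2) + 116 = -1 + 116 = 115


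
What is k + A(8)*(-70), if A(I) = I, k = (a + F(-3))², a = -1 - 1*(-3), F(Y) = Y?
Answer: -559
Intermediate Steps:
a = 2 (a = -1 + 3 = 2)
k = 1 (k = (2 - 3)² = (-1)² = 1)
k + A(8)*(-70) = 1 + 8*(-70) = 1 - 560 = -559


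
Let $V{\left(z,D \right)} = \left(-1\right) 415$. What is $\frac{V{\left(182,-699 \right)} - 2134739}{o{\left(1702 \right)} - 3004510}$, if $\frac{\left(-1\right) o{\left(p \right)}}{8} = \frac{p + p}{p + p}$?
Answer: $\frac{355859}{500753} \approx 0.71065$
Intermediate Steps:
$V{\left(z,D \right)} = -415$
$o{\left(p \right)} = -8$ ($o{\left(p \right)} = - 8 \frac{p + p}{p + p} = - 8 \frac{2 p}{2 p} = - 8 \cdot 2 p \frac{1}{2 p} = \left(-8\right) 1 = -8$)
$\frac{V{\left(182,-699 \right)} - 2134739}{o{\left(1702 \right)} - 3004510} = \frac{-415 - 2134739}{-8 - 3004510} = \frac{-415 - 2134739}{-3004518} = \left(-415 - 2134739\right) \left(- \frac{1}{3004518}\right) = \left(-2135154\right) \left(- \frac{1}{3004518}\right) = \frac{355859}{500753}$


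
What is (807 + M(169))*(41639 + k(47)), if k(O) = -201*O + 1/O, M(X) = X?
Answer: 1476712400/47 ≈ 3.1419e+7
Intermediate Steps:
k(O) = 1/O - 201*O
(807 + M(169))*(41639 + k(47)) = (807 + 169)*(41639 + (1/47 - 201*47)) = 976*(41639 + (1/47 - 9447)) = 976*(41639 - 444008/47) = 976*(1513025/47) = 1476712400/47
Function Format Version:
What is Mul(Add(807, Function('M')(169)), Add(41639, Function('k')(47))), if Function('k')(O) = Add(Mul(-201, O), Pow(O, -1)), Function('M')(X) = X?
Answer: Rational(1476712400, 47) ≈ 3.1419e+7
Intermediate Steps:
Function('k')(O) = Add(Pow(O, -1), Mul(-201, O))
Mul(Add(807, Function('M')(169)), Add(41639, Function('k')(47))) = Mul(Add(807, 169), Add(41639, Add(Pow(47, -1), Mul(-201, 47)))) = Mul(976, Add(41639, Add(Rational(1, 47), -9447))) = Mul(976, Add(41639, Rational(-444008, 47))) = Mul(976, Rational(1513025, 47)) = Rational(1476712400, 47)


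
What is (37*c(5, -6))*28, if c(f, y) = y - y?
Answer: 0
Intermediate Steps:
c(f, y) = 0
(37*c(5, -6))*28 = (37*0)*28 = 0*28 = 0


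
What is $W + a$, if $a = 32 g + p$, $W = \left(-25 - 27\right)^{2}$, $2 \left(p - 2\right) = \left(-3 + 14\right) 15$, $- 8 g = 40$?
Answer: $\frac{5257}{2} \approx 2628.5$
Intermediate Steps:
$g = -5$ ($g = \left(- \frac{1}{8}\right) 40 = -5$)
$p = \frac{169}{2}$ ($p = 2 + \frac{\left(-3 + 14\right) 15}{2} = 2 + \frac{11 \cdot 15}{2} = 2 + \frac{1}{2} \cdot 165 = 2 + \frac{165}{2} = \frac{169}{2} \approx 84.5$)
$W = 2704$ ($W = \left(-52\right)^{2} = 2704$)
$a = - \frac{151}{2}$ ($a = 32 \left(-5\right) + \frac{169}{2} = -160 + \frac{169}{2} = - \frac{151}{2} \approx -75.5$)
$W + a = 2704 - \frac{151}{2} = \frac{5257}{2}$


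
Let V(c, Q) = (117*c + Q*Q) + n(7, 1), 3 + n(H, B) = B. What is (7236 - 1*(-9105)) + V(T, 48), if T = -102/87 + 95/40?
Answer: 4357819/232 ≈ 18784.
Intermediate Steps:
n(H, B) = -3 + B
T = 279/232 (T = -102*1/87 + 95*(1/40) = -34/29 + 19/8 = 279/232 ≈ 1.2026)
V(c, Q) = -2 + Q² + 117*c (V(c, Q) = (117*c + Q*Q) + (-3 + 1) = (117*c + Q²) - 2 = (Q² + 117*c) - 2 = -2 + Q² + 117*c)
(7236 - 1*(-9105)) + V(T, 48) = (7236 - 1*(-9105)) + (-2 + 48² + 117*(279/232)) = (7236 + 9105) + (-2 + 2304 + 32643/232) = 16341 + 566707/232 = 4357819/232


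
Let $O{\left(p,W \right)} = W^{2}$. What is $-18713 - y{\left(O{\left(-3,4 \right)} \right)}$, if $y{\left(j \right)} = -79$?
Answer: $-18634$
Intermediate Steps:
$-18713 - y{\left(O{\left(-3,4 \right)} \right)} = -18713 - -79 = -18713 + 79 = -18634$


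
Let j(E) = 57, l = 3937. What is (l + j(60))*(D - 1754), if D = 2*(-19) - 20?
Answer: -7237128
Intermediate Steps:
D = -58 (D = -38 - 20 = -58)
(l + j(60))*(D - 1754) = (3937 + 57)*(-58 - 1754) = 3994*(-1812) = -7237128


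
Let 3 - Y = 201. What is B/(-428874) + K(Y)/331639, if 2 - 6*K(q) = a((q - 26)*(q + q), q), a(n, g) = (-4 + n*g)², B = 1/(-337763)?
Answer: -354640420746255650005459/2287642171791658 ≈ -1.5502e+8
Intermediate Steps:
Y = -198 (Y = 3 - 1*201 = 3 - 201 = -198)
B = -1/337763 ≈ -2.9607e-6
a(n, g) = (-4 + g*n)²
K(q) = ⅓ - (-4 + 2*q²*(-26 + q))²/6 (K(q) = ⅓ - (-4 + q*((q - 26)*(q + q)))²/6 = ⅓ - (-4 + q*((-26 + q)*(2*q)))²/6 = ⅓ - (-4 + q*(2*q*(-26 + q)))²/6 = ⅓ - (-4 + 2*q²*(-26 + q))²/6)
B/(-428874) + K(Y)/331639 = -1/337763/(-428874) + (⅓ - 2*(-2 + (-198)²*(-26 - 198))²/3)/331639 = -1/337763*(-1/428874) + (⅓ - 2*(-2 + 39204*(-224))²/3)*(1/331639) = 1/144857768862 + (⅓ - 2*(-2 - 8781696)²/3)*(1/331639) = 1/144857768862 + (⅓ - ⅔*(-8781698)²)*(1/331639) = 1/144857768862 + (⅓ - ⅔*77118219763204)*(1/331639) = 1/144857768862 + (⅓ - 154236439526408/3)*(1/331639) = 1/144857768862 - 154236439526407/3*1/331639 = 1/144857768862 - 22033777075201/142131 = -354640420746255650005459/2287642171791658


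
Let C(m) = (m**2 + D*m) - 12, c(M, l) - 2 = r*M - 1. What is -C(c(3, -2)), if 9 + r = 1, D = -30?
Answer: -1207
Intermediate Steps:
r = -8 (r = -9 + 1 = -8)
c(M, l) = 1 - 8*M (c(M, l) = 2 + (-8*M - 1) = 2 + (-1 - 8*M) = 1 - 8*M)
C(m) = -12 + m**2 - 30*m (C(m) = (m**2 - 30*m) - 12 = -12 + m**2 - 30*m)
-C(c(3, -2)) = -(-12 + (1 - 8*3)**2 - 30*(1 - 8*3)) = -(-12 + (1 - 24)**2 - 30*(1 - 24)) = -(-12 + (-23)**2 - 30*(-23)) = -(-12 + 529 + 690) = -1*1207 = -1207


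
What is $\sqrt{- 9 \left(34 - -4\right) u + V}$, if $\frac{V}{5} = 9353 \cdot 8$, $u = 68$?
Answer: $4 \sqrt{21929} \approx 592.34$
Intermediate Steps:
$V = 374120$ ($V = 5 \cdot 9353 \cdot 8 = 5 \cdot 74824 = 374120$)
$\sqrt{- 9 \left(34 - -4\right) u + V} = \sqrt{- 9 \left(34 - -4\right) 68 + 374120} = \sqrt{- 9 \left(34 + 4\right) 68 + 374120} = \sqrt{\left(-9\right) 38 \cdot 68 + 374120} = \sqrt{\left(-342\right) 68 + 374120} = \sqrt{-23256 + 374120} = \sqrt{350864} = 4 \sqrt{21929}$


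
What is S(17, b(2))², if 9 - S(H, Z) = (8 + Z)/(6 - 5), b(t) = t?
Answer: 1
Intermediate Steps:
S(H, Z) = 1 - Z (S(H, Z) = 9 - (8 + Z)/(6 - 5) = 9 - (8 + Z)/1 = 9 - (8 + Z) = 9 + (-8 - Z) = 1 - Z)
S(17, b(2))² = (1 - 1*2)² = (1 - 2)² = (-1)² = 1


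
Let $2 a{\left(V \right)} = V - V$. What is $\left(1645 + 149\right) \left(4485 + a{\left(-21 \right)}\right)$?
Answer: $8046090$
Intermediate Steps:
$a{\left(V \right)} = 0$ ($a{\left(V \right)} = \frac{V - V}{2} = \frac{1}{2} \cdot 0 = 0$)
$\left(1645 + 149\right) \left(4485 + a{\left(-21 \right)}\right) = \left(1645 + 149\right) \left(4485 + 0\right) = 1794 \cdot 4485 = 8046090$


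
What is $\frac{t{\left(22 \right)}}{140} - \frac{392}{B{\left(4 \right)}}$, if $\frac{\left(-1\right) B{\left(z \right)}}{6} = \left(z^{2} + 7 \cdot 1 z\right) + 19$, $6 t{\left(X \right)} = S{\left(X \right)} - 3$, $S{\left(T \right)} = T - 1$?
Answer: $\frac{4001}{3780} \approx 1.0585$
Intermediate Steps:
$S{\left(T \right)} = -1 + T$ ($S{\left(T \right)} = T - 1 = -1 + T$)
$t{\left(X \right)} = - \frac{2}{3} + \frac{X}{6}$ ($t{\left(X \right)} = \frac{\left(-1 + X\right) - 3}{6} = \frac{-4 + X}{6} = - \frac{2}{3} + \frac{X}{6}$)
$B{\left(z \right)} = -114 - 42 z - 6 z^{2}$ ($B{\left(z \right)} = - 6 \left(\left(z^{2} + 7 \cdot 1 z\right) + 19\right) = - 6 \left(\left(z^{2} + 7 z\right) + 19\right) = - 6 \left(19 + z^{2} + 7 z\right) = -114 - 42 z - 6 z^{2}$)
$\frac{t{\left(22 \right)}}{140} - \frac{392}{B{\left(4 \right)}} = \frac{- \frac{2}{3} + \frac{1}{6} \cdot 22}{140} - \frac{392}{-114 - 168 - 6 \cdot 4^{2}} = \left(- \frac{2}{3} + \frac{11}{3}\right) \frac{1}{140} - \frac{392}{-114 - 168 - 96} = 3 \cdot \frac{1}{140} - \frac{392}{-114 - 168 - 96} = \frac{3}{140} - \frac{392}{-378} = \frac{3}{140} - - \frac{28}{27} = \frac{3}{140} + \frac{28}{27} = \frac{4001}{3780}$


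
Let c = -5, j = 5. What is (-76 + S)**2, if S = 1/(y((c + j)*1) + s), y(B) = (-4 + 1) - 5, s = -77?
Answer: 41744521/7225 ≈ 5777.8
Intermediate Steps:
y(B) = -8 (y(B) = -3 - 5 = -8)
S = -1/85 (S = 1/(-8 - 77) = 1/(-85) = -1/85 ≈ -0.011765)
(-76 + S)**2 = (-76 - 1/85)**2 = (-6461/85)**2 = 41744521/7225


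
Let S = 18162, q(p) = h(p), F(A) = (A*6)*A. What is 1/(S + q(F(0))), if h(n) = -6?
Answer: 1/18156 ≈ 5.5078e-5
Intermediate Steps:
F(A) = 6*A² (F(A) = (6*A)*A = 6*A²)
q(p) = -6
1/(S + q(F(0))) = 1/(18162 - 6) = 1/18156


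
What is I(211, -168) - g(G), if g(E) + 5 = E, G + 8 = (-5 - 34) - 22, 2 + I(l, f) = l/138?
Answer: 10147/138 ≈ 73.529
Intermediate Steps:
I(l, f) = -2 + l/138
G = -69 (G = -8 + ((-5 - 34) - 22) = -8 + (-39 - 22) = -8 - 61 = -69)
g(E) = -5 + E
I(211, -168) - g(G) = (-2 + (1/138)*211) - (-5 - 69) = (-2 + 211/138) - 1*(-74) = -65/138 + 74 = 10147/138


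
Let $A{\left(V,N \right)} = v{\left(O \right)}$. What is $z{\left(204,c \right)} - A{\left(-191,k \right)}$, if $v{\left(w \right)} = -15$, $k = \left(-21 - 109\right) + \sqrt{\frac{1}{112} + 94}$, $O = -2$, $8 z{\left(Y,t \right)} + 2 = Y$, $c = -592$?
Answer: $\frac{161}{4} \approx 40.25$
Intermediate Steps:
$z{\left(Y,t \right)} = - \frac{1}{4} + \frac{Y}{8}$
$k = -130 + \frac{\sqrt{73703}}{28}$ ($k = -130 + \sqrt{\frac{1}{112} + 94} = -130 + \sqrt{\frac{10529}{112}} = -130 + \frac{\sqrt{73703}}{28} \approx -120.3$)
$A{\left(V,N \right)} = -15$
$z{\left(204,c \right)} - A{\left(-191,k \right)} = \left(- \frac{1}{4} + \frac{1}{8} \cdot 204\right) - -15 = \left(- \frac{1}{4} + \frac{51}{2}\right) + 15 = \frac{101}{4} + 15 = \frac{161}{4}$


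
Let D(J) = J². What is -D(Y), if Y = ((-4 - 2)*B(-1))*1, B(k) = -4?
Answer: -576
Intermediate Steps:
Y = 24 (Y = ((-4 - 2)*(-4))*1 = -6*(-4)*1 = 24*1 = 24)
-D(Y) = -1*24² = -1*576 = -576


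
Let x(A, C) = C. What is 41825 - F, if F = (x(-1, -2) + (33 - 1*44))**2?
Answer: 41656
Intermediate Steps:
F = 169 (F = (-2 + (33 - 1*44))**2 = (-2 + (33 - 44))**2 = (-2 - 11)**2 = (-13)**2 = 169)
41825 - F = 41825 - 1*169 = 41825 - 169 = 41656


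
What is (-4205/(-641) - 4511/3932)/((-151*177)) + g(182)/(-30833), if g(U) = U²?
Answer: -743918119386991/692334989213164 ≈ -1.0745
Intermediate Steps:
(-4205/(-641) - 4511/3932)/((-151*177)) + g(182)/(-30833) = (-4205/(-641) - 4511/3932)/((-151*177)) + 182²/(-30833) = (-4205*(-1/641) - 4511*1/3932)/(-26727) + 33124*(-1/30833) = (4205/641 - 4511/3932)*(-1/26727) - 33124/30833 = (13642509/2520412)*(-1/26727) - 33124/30833 = -4547503/22454350508 - 33124/30833 = -743918119386991/692334989213164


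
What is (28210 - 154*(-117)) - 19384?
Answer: 26844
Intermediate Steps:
(28210 - 154*(-117)) - 19384 = (28210 + 18018) - 19384 = 46228 - 19384 = 26844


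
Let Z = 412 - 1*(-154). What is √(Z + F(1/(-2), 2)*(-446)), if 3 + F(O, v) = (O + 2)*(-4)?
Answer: 2*√1145 ≈ 67.676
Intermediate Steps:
F(O, v) = -11 - 4*O (F(O, v) = -3 + (O + 2)*(-4) = -3 + (2 + O)*(-4) = -3 + (-8 - 4*O) = -11 - 4*O)
Z = 566 (Z = 412 + 154 = 566)
√(Z + F(1/(-2), 2)*(-446)) = √(566 + (-11 - 4/(-2))*(-446)) = √(566 + (-11 - 4*(-½))*(-446)) = √(566 + (-11 + 2)*(-446)) = √(566 - 9*(-446)) = √(566 + 4014) = √4580 = 2*√1145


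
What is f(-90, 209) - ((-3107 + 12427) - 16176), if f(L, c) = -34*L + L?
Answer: 9826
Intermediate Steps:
f(L, c) = -33*L
f(-90, 209) - ((-3107 + 12427) - 16176) = -33*(-90) - ((-3107 + 12427) - 16176) = 2970 - (9320 - 16176) = 2970 - 1*(-6856) = 2970 + 6856 = 9826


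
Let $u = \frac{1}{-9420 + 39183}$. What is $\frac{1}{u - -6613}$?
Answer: $\frac{29763}{196822720} \approx 0.00015122$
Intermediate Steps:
$u = \frac{1}{29763} \approx 3.3599 \cdot 10^{-5}$
$\frac{1}{u - -6613} = \frac{1}{\frac{1}{29763} - -6613} = \frac{1}{\frac{1}{29763} + \left(-40562 + 47175\right)} = \frac{1}{\frac{1}{29763} + 6613} = \frac{1}{\frac{196822720}{29763}} = \frac{29763}{196822720}$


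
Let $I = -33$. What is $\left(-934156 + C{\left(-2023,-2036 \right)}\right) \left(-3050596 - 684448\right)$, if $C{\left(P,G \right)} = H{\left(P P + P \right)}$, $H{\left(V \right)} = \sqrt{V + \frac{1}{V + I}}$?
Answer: $3489113762864 - \frac{3735044 \sqrt{7604691230461527483}}{1363491} \approx 3.4816 \cdot 10^{12}$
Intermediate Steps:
$H{\left(V \right)} = \sqrt{V + \frac{1}{-33 + V}}$ ($H{\left(V \right)} = \sqrt{V + \frac{1}{V - 33}} = \sqrt{V + \frac{1}{-33 + V}}$)
$C{\left(P,G \right)} = \sqrt{\frac{1 + \left(P + P^{2}\right) \left(-33 + P + P^{2}\right)}{-33 + P + P^{2}}}$ ($C{\left(P,G \right)} = \sqrt{\frac{1 + \left(P P + P\right) \left(-33 + \left(P P + P\right)\right)}{-33 + \left(P P + P\right)}} = \sqrt{\frac{1 + \left(P^{2} + P\right) \left(-33 + \left(P^{2} + P\right)\right)}{-33 + \left(P^{2} + P\right)}} = \sqrt{\frac{1 + \left(P + P^{2}\right) \left(-33 + \left(P + P^{2}\right)\right)}{-33 + \left(P + P^{2}\right)}} = \sqrt{\frac{1 + \left(P + P^{2}\right) \left(-33 + P + P^{2}\right)}{-33 + P + P^{2}}}$)
$\left(-934156 + C{\left(-2023,-2036 \right)}\right) \left(-3050596 - 684448\right) = \left(-934156 + \sqrt{\frac{1 - 2023 \left(1 - 2023\right) \left(-33 - 2023 \left(1 - 2023\right)\right)}{-33 - 2023 \left(1 - 2023\right)}}\right) \left(-3050596 - 684448\right) = \left(-934156 + \sqrt{\frac{1 - - 4090506 \left(-33 - -4090506\right)}{-33 - -4090506}}\right) \left(-3735044\right) = \left(-934156 + \sqrt{\frac{1 - - 4090506 \left(-33 + 4090506\right)}{-33 + 4090506}}\right) \left(-3735044\right) = \left(-934156 + \sqrt{\frac{1 - \left(-4090506\right) 4090473}{4090473}}\right) \left(-3735044\right) = \left(-934156 + \sqrt{\frac{1 + 16732104349338}{4090473}}\right) \left(-3735044\right) = \left(-934156 + \sqrt{\frac{1}{4090473} \cdot 16732104349339}\right) \left(-3735044\right) = \left(-934156 + \sqrt{\frac{16732104349339}{4090473}}\right) \left(-3735044\right) = \left(-934156 + \frac{\sqrt{7604691230461527483}}{1363491}\right) \left(-3735044\right) = 3489113762864 - \frac{3735044 \sqrt{7604691230461527483}}{1363491}$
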